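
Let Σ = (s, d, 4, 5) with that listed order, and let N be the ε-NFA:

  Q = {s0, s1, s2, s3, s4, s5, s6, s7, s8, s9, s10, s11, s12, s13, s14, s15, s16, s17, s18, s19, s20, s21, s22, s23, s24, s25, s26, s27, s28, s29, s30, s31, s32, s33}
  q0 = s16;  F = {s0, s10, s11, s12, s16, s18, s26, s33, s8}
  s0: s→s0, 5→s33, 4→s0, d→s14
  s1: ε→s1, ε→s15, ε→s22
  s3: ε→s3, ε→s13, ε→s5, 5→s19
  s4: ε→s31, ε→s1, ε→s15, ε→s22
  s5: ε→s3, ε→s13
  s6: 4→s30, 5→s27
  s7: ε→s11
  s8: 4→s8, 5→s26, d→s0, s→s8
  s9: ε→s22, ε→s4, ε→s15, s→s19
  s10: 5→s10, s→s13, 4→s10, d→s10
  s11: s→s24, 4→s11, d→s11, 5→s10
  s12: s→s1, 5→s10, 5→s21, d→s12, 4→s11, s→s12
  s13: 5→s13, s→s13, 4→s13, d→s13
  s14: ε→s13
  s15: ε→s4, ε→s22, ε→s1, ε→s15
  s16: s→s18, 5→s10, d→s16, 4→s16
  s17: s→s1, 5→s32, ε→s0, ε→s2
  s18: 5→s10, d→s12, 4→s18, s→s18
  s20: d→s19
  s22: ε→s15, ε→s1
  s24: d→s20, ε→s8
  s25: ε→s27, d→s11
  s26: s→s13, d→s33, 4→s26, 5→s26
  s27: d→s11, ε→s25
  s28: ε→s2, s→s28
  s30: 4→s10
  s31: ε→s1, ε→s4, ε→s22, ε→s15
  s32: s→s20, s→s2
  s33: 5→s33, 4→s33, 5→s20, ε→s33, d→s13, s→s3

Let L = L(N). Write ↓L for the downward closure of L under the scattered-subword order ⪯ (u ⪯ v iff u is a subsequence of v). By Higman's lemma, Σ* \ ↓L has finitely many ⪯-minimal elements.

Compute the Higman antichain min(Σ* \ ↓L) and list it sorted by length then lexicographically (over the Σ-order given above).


A = [5s, sd4sdd].

|Q|=34, |F|=9, |δ|=91 (34 ε).
min D↑ (10 st, q0=0, F={4}): 0:s→1,d→0,4→0,5→2 1:s→1,d→3,4→1,5→2 2:s→4,d→2,4→2,5→2 3:s→3,d→3,4→5,5→2 4:s→4,d→4,4→4,5→4 5:s→6,d→5,4→5,5→2 6:s→6,d→7,4→6,5→8 7:s→7,d→4,4→7,5→9 8:s→4,d→9,4→8,5→8 9:s→4,d→4,4→9,5→9 (ε-aug+det+¬).
'5s': run [22, 9, 4] end={s13,s19,s3,s5} rej; 2/2 single-dels accept.
'sd4sdd': |S_i|=[22, 21, 20, 13, 11, 8, 3] end={s13,s14,s19} rej; 6/6 del acc.
2 obstructions.


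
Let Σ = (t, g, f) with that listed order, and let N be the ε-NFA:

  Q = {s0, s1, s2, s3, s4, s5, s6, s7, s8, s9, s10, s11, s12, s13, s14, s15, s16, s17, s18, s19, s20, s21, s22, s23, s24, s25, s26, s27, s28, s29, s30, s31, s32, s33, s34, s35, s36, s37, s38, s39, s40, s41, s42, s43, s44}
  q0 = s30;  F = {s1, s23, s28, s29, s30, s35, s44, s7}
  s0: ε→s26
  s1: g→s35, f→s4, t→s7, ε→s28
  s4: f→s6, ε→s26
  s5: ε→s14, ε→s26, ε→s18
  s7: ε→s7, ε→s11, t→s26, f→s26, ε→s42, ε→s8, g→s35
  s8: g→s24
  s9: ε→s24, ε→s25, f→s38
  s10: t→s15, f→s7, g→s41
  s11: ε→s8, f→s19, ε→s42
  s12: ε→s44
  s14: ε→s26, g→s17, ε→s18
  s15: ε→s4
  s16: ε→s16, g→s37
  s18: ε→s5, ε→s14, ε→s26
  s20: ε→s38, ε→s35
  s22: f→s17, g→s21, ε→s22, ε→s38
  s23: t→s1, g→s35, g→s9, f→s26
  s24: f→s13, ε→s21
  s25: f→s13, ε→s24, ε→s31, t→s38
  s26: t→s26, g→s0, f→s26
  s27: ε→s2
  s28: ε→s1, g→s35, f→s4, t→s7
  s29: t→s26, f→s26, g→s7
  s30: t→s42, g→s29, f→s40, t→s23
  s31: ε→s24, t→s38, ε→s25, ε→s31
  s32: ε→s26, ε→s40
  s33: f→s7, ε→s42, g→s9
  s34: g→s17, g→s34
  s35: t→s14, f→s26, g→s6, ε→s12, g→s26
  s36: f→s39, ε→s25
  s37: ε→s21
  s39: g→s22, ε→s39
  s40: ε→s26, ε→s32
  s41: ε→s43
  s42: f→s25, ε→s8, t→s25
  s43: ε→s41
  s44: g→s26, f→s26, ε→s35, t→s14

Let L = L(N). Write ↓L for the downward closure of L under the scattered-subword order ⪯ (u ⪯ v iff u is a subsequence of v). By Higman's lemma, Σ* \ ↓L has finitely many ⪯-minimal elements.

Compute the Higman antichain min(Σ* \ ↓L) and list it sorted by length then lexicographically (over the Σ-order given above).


|Q|=45, |F|=8, |δ|=100 (47 ε).
min D↑ (7 st, q0=0, F={3}): 0:t→1,g→2,f→3 1:t→4,g→5,f→3 2:t→3,g→6,f→3 3:t→3,g→3,f→3 4:t→6,g→5,f→3 5:t→3,g→3,f→3 6:t→3,g→5,f→3 (ε-aug+det+¬).
'f': N↓-sim [30, 13] end={s0,s13,s19,s21,s24,s25,s26,s31,s32,s38,s4,s40,…} rej; 1/1 deletions ∈↓L.
'gt': run [30, 23, 12] end={s0,s13,s14,s17,s18,s21,s24,s25,s26,s31,s38,s5} — reject; 2/2 single-dels accept.
'tgg': N↓-sim [30, 26, 17, 4] end={s0,s17,s26,s6} — reject; 3/3 del acc.
'tttt': run [30, 26, 24, 21, 12] end={s0,s13,s14,s17,s18,s21,s24,s25,s26,s31,s38,s5} — reject; 4/4 single-dels accept.
'gggg': |S_i|=[30, 23, 21, 13, 4] end={s0,s17,s26,s6} — reject; 4/4 del acc.
5 words, ⪯-incomp.

Antichain: [f, gt, tgg, tttt, gggg].


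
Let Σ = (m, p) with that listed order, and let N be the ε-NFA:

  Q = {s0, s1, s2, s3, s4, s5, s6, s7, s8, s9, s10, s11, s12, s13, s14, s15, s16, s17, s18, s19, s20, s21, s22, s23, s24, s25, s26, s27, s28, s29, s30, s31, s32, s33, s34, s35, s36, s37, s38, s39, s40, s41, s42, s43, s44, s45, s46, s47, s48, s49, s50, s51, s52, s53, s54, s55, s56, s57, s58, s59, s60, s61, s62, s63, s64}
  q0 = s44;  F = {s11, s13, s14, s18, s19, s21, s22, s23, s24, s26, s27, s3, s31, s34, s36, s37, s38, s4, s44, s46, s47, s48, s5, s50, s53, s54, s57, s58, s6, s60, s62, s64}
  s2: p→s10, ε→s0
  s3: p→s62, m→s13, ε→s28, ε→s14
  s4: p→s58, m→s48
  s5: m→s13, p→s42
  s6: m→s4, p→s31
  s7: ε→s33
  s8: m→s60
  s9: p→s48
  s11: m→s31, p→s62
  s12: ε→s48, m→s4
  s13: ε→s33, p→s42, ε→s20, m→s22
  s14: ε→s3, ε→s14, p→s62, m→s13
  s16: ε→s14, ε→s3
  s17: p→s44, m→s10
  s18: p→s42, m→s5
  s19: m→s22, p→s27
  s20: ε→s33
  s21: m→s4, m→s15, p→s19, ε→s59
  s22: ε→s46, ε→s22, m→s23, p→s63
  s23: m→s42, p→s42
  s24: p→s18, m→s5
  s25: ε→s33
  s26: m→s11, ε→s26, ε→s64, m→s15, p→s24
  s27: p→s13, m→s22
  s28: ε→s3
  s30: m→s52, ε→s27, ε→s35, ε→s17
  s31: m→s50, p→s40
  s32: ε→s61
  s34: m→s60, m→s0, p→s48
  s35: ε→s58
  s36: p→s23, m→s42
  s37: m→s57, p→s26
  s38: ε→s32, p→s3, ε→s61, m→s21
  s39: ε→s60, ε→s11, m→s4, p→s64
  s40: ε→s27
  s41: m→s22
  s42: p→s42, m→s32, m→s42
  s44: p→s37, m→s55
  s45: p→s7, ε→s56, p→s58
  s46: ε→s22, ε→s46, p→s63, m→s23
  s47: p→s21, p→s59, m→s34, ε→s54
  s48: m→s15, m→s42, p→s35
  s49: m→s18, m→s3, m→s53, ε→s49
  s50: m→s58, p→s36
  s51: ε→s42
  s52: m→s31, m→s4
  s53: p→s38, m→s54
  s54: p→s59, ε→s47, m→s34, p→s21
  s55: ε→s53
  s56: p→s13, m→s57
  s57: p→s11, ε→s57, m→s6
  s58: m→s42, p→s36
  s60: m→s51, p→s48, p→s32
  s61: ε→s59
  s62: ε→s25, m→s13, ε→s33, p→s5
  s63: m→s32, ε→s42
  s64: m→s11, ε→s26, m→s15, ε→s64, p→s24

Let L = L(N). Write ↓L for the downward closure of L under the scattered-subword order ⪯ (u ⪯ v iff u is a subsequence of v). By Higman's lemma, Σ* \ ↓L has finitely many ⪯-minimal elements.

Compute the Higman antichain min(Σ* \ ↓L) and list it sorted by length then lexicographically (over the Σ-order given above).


|Q|=65, |F|=32, |δ|=139 (44 ε).
min D↑ (29 st, q0=0, F={22}): 0:m→1,p→2 1:m→3,p→4 2:m→5,p→6 3:m→7,p→8 4:m→8,p→9 5:m→10,p→11 6:m→11,p→12 7:m→13,p→14 8:m→15,p→16 9:m→17,p→18 10:m→15,p→19 11:m→19,p→18 12:m→20,p→21 13:m→22,p→14 14:m→22,p→23 15:m→14,p→23 16:m→24,p→25 17:m→24,p→22 18:m→17,p→20 19:m→26,p→25 20:m→17,p→22 21:m→20,p→22 22:m→22,p→22 23:m→22,p→27 24:m→28,p→22 25:m→24,p→17 26:m→23,p→27 27:m→22,p→28 28:m→22,p→22.
'mmmmm': run [47, 41, 30, 19, 13, 6] end={s15,s32,s42,s51,s59,s61} ∉↓L; 5/5 del acc.
'mmmpm': |S_i|=[47, 41, 30, 19, 11, 5] end={s15,s32,s42,s59,s61} rej; 5/5 single-dels accept.
'mppmp': run [47, 41, 31, 23, 11, 5] end={s32,s42,s59,s61,s63} ∉↓L; 5/5 deletions ∈↓L.
'pppmp': |S_i|=[47, 38, 31, 19, 12, 5] end={s32,s42,s59,s61,s63} rej; 5/5 deletions ∈↓L.
'ppppp': run [47, 38, 31, 19, 13, 5] end={s32,s42,s59,s61,s63} rej; 5/5 del acc.
5 minimals (antichain).

min(Σ*\↓L) = [mmmmm, mmmpm, mppmp, pppmp, ppppp].


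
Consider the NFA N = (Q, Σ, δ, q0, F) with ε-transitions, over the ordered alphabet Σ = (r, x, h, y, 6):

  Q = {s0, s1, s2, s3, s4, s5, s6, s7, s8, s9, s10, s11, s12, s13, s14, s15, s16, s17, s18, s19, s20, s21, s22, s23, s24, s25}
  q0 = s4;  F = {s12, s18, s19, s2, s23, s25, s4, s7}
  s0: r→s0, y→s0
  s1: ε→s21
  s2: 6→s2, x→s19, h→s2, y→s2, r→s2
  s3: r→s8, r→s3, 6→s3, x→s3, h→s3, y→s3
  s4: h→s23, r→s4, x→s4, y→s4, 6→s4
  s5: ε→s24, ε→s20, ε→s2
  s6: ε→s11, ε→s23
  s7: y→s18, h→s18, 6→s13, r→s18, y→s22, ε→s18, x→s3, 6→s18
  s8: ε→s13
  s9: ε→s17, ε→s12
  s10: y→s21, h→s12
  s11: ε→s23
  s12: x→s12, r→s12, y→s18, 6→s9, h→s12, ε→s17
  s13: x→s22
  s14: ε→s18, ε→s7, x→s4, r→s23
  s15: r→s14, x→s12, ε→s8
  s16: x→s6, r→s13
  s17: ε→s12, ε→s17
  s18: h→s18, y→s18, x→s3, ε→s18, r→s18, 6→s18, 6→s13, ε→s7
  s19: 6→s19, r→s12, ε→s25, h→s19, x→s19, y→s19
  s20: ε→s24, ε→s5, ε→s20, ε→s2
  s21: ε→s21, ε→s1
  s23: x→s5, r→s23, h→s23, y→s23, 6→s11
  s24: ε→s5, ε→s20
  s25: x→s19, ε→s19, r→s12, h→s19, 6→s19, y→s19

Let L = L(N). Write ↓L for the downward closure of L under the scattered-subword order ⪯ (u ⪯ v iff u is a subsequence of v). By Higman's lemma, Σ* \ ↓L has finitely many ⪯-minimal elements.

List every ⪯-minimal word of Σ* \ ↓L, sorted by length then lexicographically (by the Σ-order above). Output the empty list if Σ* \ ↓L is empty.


|Q|=26, |F|=8, |δ|=89 (29 ε).
min D↑ (7 st, q0=0, F={6}): 0:r→0,x→0,h→1,y→0,6→0 1:r→1,x→2,h→1,y→1,6→1 2:r→2,x→3,h→2,y→2,6→2 3:r→4,x→3,h→3,y→3,6→3 4:r→4,x→4,h→4,y→5,6→4 5:r→5,x→6,h→5,y→5,6→5 6:r→6,x→6,h→6,y→6,6→6.
'hxxryx': N↓-sim [18, 17, 15, 11, 9, 6, 4] end={s13,s22,s3,s8} rej; 6/6 del acc.
1 minimals (antichain).

Antichain: [hxxryx].


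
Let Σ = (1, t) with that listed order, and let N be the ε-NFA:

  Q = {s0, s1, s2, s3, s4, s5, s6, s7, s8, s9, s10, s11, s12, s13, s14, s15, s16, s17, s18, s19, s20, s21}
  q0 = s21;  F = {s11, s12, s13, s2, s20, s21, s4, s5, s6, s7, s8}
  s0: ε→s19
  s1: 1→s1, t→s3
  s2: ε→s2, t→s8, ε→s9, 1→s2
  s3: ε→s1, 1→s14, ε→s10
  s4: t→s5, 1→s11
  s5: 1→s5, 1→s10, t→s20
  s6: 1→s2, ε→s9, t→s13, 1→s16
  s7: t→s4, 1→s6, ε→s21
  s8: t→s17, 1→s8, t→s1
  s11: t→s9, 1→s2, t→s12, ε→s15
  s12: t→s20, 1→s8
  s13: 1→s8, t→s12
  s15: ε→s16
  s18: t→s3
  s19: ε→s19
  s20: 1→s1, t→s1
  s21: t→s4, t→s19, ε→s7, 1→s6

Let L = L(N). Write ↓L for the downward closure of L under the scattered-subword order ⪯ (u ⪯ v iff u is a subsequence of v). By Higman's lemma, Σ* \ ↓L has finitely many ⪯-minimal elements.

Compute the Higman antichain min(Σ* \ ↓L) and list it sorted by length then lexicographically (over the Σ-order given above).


A = [11tt, 1t1t, ttt1, tttt].

|Q|=22, |F|=11, |δ|=42 (11 ε).
min D↑ (11 st, q0=0, F={10}): 0:1→1,t→2 1:1→3,t→4 2:1→5,t→6 3:1→3,t→7 4:1→7,t→8 5:1→3,t→8 6:1→6,t→9 7:1→7,t→10 8:1→7,t→9 9:1→10,t→10 10:1→10,t→10.
'11tt': |S_i|=[20, 16, 11, 7, 5] end={s1,s10,s14,s17,s3} — reject; 4/4 deletions ∈↓L.
'1t1t': N↓-sim [20, 16, 10, 6, 5] end={s1,s10,s14,s17,s3} rej; 4/4 single-dels accept.
'ttt1': |S_i|=[20, 17, 10, 6, 4] end={s1,s10,s14,s3} rej; 4/4 single-dels accept.
'tttt': run [20, 17, 10, 6, 4] end={s1,s10,s14,s3} ∉↓L; 4/4 del acc.
4 words, ⪯-incomp.


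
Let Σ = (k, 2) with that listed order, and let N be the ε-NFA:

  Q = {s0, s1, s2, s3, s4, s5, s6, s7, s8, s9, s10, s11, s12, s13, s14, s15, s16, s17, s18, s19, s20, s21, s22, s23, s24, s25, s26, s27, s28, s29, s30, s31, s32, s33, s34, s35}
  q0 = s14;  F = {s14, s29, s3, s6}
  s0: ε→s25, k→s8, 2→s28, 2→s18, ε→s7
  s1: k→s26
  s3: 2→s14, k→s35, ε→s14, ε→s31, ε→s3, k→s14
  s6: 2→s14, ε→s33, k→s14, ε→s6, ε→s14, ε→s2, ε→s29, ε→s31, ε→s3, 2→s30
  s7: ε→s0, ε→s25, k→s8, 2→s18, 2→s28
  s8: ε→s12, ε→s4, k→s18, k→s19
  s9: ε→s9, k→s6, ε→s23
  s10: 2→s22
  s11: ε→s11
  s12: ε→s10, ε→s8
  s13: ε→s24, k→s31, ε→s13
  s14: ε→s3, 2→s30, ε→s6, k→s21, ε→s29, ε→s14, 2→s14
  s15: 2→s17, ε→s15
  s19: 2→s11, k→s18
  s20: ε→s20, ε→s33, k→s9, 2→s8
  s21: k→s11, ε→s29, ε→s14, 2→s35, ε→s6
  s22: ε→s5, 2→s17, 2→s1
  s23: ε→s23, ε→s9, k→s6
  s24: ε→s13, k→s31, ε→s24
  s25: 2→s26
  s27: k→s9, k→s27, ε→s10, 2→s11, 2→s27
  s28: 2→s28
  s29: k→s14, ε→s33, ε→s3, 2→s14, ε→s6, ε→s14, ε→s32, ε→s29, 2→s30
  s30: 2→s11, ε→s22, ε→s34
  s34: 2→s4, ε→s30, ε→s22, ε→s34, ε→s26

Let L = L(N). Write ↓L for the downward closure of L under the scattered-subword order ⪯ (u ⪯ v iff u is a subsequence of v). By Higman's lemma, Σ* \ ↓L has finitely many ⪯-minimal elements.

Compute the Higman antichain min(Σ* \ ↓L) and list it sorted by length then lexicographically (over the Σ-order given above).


|Q|=36, |F|=4, |δ|=94 (51 ε).
min D↑ (1 st, q0=0, F={}): 0:k→0,2→0 (ε-aug+det+¬).
L(D↑) = ∅ ⇒ ↓L = Σ*.

A = [].


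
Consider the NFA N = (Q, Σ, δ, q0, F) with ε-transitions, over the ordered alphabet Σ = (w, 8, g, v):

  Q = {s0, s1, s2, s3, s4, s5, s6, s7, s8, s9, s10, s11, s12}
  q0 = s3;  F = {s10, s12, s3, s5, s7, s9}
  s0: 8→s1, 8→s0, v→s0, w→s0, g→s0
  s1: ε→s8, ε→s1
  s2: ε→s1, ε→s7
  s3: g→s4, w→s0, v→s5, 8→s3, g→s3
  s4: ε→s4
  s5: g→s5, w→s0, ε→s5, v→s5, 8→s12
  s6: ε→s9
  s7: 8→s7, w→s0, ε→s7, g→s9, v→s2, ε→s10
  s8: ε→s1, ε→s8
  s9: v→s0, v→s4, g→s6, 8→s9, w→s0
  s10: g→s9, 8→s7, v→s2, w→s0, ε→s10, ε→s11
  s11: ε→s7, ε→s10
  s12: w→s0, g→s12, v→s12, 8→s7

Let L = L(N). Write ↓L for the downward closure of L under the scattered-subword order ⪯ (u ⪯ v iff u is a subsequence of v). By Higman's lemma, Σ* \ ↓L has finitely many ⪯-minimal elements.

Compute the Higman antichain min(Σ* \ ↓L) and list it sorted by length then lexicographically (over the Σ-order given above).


|Q|=13, |F|=6, |δ|=46 (15 ε).
min D↑ (6 st, q0=0, F={1}): 0:w→1,8→0,g→0,v→2 1:w→1,8→1,g→1,v→1 2:w→1,8→3,g→2,v→2 3:w→1,8→4,g→3,v→3 4:w→1,8→4,g→5,v→4 5:w→1,8→5,g→5,v→1 (ε-aug+det+¬).
'w': N↓-sim [13, 3] end={s0,s1,s8} — reject; 1/1 del acc.
'v88gv': |S_i|=[13, 12, 11, 10, 6, 4] end={s0,s1,s4,s8} rej; 5/5 deletions ∈↓L.
2 words, ⪯-incomp.

Antichain: [w, v88gv].


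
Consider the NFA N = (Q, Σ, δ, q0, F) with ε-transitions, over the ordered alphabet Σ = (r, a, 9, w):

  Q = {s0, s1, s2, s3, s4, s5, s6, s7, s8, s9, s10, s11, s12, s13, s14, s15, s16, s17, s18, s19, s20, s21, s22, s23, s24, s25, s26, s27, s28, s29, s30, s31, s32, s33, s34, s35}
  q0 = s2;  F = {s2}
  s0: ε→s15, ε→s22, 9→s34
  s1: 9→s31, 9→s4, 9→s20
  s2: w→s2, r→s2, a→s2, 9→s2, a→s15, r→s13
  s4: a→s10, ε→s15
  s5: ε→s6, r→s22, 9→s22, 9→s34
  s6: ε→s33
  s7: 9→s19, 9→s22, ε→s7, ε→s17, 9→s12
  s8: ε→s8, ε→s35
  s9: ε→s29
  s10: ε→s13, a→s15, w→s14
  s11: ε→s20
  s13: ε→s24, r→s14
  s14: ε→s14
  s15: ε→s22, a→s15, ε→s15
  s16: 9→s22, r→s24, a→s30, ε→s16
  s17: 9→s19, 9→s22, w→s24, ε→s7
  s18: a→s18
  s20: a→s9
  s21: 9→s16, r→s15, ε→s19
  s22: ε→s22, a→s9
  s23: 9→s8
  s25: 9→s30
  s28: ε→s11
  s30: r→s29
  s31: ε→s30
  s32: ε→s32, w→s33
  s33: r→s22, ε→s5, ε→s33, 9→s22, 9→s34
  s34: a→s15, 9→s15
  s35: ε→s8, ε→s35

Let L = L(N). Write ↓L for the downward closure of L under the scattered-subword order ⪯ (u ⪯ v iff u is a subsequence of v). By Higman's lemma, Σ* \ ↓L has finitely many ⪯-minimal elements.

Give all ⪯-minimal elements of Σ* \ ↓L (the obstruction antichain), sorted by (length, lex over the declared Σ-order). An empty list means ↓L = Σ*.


|Q|=36, |F|=1, |δ|=68 (27 ε).
min D↑ (1 st, q0=0, F={}): 0:r→0,a→0,9→0,w→0.
L(D↑) = ∅ ⇒ ↓L = Σ*.

Antichain: [].


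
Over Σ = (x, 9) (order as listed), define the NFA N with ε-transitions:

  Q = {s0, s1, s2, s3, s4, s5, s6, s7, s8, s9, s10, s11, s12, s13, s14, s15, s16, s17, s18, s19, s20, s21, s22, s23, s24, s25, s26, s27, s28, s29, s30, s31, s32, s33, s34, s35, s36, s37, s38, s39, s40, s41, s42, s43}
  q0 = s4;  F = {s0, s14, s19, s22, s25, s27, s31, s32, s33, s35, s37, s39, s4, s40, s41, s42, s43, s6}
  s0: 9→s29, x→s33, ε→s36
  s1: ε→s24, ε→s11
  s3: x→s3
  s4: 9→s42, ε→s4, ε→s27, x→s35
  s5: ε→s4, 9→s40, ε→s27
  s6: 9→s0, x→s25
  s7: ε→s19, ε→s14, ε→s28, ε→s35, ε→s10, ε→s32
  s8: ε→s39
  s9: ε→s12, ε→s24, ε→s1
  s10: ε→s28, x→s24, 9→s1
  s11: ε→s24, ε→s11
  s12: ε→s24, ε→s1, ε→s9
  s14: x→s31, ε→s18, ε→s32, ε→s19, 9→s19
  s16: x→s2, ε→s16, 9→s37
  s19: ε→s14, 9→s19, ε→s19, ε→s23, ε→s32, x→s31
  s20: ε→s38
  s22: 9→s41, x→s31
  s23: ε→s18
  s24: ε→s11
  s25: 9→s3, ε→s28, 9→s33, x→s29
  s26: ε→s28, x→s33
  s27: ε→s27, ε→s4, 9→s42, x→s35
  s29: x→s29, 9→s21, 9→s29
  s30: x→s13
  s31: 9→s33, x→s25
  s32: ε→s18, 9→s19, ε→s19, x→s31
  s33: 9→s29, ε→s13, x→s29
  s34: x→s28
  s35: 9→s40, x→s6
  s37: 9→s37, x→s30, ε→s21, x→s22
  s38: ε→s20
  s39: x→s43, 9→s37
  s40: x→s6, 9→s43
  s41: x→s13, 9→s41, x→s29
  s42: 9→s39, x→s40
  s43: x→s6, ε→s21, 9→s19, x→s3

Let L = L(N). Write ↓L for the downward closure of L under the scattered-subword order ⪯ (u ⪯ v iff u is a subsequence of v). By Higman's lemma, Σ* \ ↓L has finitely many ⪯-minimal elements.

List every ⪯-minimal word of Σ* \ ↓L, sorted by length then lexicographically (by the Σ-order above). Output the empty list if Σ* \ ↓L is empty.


A = [xxxx, xx99, 999x9x].

|Q|=44, |F|=18, |δ|=96 (44 ε).
min D↑ (16 st, q0=0, F={10}): 0:x→1,9→2 1:x→3,9→4 2:x→4,9→5 3:x→6,9→7 4:x→3,9→8 5:x→8,9→9 6:x→10,9→11 7:x→11,9→10 8:x→3,9→12 9:x→13,9→9 10:x→10,9→10 11:x→10,9→10 12:x→14,9→12 13:x→14,9→15 14:x→6,9→11 15:x→10,9→15 (ε-aug+det+¬).
'xxxx': |S_i|=[27, 22, 11, 7, 3] end={s21,s29,s3} — reject; 4/4 del acc.
'xx99': |S_i|=[27, 22, 11, 7, 2] end={s21,s29} — reject; 4/4 single-dels accept.
'999x9x': |S_i|=[27, 24, 22, 19, 11, 6, 4] end={s13,s21,s29,s3} ∉↓L; 6/6 single-dels accept.
3 minimals (antichain).


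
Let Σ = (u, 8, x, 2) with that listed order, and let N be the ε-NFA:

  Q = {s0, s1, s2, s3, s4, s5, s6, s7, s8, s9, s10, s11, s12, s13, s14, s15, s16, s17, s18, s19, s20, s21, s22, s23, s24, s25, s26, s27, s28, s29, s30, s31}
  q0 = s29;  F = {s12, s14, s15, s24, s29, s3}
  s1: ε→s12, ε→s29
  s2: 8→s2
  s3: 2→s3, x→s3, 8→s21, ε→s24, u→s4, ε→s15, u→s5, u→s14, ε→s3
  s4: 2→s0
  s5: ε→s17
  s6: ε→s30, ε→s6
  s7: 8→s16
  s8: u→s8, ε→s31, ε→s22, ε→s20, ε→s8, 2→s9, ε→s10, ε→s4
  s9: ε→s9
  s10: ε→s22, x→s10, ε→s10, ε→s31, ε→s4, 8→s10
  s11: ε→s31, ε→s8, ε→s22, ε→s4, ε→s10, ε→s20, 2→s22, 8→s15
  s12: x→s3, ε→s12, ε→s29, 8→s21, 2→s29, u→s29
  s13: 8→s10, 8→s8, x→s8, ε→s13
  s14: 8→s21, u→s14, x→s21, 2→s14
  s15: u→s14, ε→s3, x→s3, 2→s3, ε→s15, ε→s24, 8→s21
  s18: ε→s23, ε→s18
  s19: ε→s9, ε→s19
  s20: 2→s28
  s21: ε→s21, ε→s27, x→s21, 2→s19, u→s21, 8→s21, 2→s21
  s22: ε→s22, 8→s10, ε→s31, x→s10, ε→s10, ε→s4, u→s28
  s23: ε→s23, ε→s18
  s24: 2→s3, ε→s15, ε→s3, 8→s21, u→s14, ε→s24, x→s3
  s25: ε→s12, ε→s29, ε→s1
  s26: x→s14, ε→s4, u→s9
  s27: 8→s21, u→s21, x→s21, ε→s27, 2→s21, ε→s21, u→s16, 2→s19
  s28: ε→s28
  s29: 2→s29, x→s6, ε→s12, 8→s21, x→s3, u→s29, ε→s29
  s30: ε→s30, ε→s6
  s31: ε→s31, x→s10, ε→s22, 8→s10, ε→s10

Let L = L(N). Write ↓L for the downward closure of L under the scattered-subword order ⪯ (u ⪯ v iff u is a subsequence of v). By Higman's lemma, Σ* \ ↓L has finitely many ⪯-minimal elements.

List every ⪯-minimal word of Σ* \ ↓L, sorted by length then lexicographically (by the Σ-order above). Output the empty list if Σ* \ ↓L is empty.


|Q|=32, |F|=6, |δ|=118 (60 ε).
min D↑ (4 st, q0=0, F={1}): 0:u→0,8→1,x→2,2→0 1:u→1,8→1,x→1,2→1 2:u→3,8→1,x→2,2→2 3:u→3,8→1,x→1,2→3 [Hopcroft].
'8': |S_i|=[17, 5] end={s16,s19,s21,s27,s9} rej; 1/1 single-dels accept.
'xux': |S_i|=[17, 15, 10, 5] end={s16,s19,s21,s27,s9} ∉↓L; 3/3 del acc.
2 obstructions.

min(Σ*\↓L) = [8, xux].


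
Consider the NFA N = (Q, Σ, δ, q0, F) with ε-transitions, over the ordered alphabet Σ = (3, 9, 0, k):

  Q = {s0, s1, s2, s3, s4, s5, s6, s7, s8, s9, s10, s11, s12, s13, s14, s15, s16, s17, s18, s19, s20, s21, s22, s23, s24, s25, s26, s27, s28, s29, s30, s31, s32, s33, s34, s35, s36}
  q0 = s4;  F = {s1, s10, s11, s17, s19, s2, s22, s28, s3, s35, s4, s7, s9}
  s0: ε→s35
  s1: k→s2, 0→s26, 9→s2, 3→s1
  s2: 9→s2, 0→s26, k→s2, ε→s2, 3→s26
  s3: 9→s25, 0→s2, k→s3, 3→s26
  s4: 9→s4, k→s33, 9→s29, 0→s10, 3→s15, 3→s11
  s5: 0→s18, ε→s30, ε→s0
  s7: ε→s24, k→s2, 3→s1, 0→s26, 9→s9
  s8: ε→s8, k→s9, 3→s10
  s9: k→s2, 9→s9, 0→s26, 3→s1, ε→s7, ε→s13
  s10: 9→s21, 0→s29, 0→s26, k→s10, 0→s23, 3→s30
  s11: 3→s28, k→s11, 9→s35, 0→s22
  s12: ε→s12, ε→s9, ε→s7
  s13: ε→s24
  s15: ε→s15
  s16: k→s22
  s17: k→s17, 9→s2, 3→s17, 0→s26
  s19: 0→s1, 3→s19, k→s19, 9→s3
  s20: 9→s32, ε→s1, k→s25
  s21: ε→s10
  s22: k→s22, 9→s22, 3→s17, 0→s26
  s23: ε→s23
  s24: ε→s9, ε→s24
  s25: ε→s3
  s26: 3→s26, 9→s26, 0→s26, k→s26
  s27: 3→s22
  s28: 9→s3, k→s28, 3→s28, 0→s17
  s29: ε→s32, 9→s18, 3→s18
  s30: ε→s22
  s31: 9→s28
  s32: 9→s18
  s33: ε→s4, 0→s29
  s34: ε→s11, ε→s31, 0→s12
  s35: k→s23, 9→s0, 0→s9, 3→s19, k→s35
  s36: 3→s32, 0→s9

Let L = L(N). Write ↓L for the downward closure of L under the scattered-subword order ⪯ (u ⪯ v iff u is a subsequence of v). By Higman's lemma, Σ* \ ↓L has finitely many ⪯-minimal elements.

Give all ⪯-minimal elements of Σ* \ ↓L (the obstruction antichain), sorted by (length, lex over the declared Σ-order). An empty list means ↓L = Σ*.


Antichain: [00, 3393, 390k3].

|Q|=37, |F|=13, |δ|=100 (24 ε).
min D↑ (13 st, q0=0, F={6}): 0:3→1,9→0,0→2,k→0 1:3→3,9→4,0→5,k→1 2:3→5,9→2,0→6,k→2 3:3→3,9→7,0→8,k→3 4:3→9,9→4,0→10,k→4 5:3→8,9→5,0→6,k→5 6:3→6,9→6,0→6,k→6 7:3→6,9→7,0→11,k→7 8:3→8,9→11,0→6,k→8 9:3→9,9→7,0→12,k→9 10:3→12,9→10,0→6,k→11 11:3→6,9→11,0→6,k→11 12:3→12,9→11,0→6,k→11 [Hopcroft].
'00': |S_i|=[26, 16, 5] end={s18,s23,s26,s29,s32} ∉↓L; 2/2 deletions ∈↓L.
'3393': run [26, 20, 8, 4, 1] end={s26} — reject; 4/4 del acc.
'390k3': N↓-sim [26, 20, 15, 7, 2, 1] end={s26} — reject; 5/5 del acc.
3 words, ⪯-incomp.


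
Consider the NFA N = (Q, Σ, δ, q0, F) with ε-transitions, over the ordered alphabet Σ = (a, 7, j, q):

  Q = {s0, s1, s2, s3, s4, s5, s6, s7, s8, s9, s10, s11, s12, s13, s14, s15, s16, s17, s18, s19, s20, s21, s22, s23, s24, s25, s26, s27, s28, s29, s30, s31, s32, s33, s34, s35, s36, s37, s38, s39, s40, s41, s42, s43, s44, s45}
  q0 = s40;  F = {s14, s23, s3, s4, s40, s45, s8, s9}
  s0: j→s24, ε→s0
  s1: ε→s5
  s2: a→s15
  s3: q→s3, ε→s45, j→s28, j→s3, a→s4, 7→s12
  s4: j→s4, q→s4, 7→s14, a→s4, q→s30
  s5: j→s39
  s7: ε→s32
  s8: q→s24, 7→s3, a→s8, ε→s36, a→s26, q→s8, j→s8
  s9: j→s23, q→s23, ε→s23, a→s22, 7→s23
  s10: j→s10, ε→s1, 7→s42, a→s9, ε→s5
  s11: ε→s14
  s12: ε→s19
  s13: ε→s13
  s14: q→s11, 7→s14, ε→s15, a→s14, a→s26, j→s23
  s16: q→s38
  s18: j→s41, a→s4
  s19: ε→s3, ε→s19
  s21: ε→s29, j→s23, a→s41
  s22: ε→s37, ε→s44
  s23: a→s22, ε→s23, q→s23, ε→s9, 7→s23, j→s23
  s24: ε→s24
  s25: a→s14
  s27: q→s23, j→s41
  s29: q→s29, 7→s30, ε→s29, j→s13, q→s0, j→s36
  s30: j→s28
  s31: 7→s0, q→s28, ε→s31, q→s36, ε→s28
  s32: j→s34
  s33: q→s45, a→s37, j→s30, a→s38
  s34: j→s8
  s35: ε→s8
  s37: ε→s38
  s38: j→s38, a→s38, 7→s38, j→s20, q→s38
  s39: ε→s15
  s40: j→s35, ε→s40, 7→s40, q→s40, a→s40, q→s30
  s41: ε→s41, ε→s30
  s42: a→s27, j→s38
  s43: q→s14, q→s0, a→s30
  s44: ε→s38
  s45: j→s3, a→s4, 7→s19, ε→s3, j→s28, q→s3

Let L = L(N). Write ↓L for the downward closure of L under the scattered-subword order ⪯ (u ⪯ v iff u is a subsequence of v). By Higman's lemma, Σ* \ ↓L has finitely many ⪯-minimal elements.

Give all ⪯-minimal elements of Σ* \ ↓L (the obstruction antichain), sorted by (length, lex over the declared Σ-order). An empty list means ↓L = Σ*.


min(Σ*\↓L) = [j7a7ja].

|Q|=46, |F|=8, |δ|=109 (31 ε).
min D↑ (7 st, q0=0, F={6}): 0:a→0,7→0,j→1,q→0 1:a→1,7→2,j→1,q→1 2:a→3,7→2,j→2,q→2 3:a→3,7→4,j→3,q→3 4:a→4,7→4,j→5,q→4 5:a→6,7→5,j→5,q→5 6:a→6,7→6,j→6,q→6 (ε-aug+det+¬).
'j7a7ja': N↓-sim [23, 22, 18, 14, 11, 7, 5] end={s20,s22,s37,s38,s44} rej; 6/6 deletions ∈↓L.
1 minimals (antichain).


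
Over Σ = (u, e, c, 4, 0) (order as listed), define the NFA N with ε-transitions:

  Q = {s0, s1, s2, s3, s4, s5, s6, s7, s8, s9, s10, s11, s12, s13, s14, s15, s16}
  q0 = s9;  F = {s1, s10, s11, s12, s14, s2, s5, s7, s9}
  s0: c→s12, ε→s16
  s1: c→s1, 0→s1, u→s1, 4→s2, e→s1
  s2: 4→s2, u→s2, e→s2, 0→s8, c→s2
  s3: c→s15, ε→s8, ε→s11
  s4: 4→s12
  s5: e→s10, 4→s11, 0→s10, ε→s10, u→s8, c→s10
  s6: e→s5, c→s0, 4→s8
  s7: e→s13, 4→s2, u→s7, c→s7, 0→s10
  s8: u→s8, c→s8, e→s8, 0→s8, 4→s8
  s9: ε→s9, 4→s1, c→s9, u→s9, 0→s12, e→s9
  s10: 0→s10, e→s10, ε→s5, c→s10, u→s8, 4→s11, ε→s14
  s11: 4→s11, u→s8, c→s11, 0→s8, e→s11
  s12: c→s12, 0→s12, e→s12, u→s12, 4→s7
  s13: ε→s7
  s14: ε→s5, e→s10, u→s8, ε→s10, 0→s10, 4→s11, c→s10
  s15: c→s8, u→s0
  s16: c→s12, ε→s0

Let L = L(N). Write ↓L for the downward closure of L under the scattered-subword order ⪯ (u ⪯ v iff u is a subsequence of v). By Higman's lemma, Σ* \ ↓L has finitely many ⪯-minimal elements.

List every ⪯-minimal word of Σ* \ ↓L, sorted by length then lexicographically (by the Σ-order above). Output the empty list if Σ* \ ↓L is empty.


|Q|=17, |F|=9, |δ|=70 (11 ε).
min D↑ (8 st, q0=0, F={5}): 0:u→0,e→0,c→0,4→1,0→2 1:u→1,e→1,c→1,4→3,0→1 2:u→2,e→2,c→2,4→4,0→2 3:u→3,e→3,c→3,4→3,0→5 4:u→4,e→4,c→4,4→3,0→6 5:u→5,e→5,c→5,4→5,0→5 6:u→5,e→6,c→6,4→7,0→6 7:u→5,e→7,c→7,4→7,0→5 (ε-aug+det+¬).
'440': N↓-sim [11, 9, 3, 1] end={s8} rej; 3/3 del acc.
'040u': run [11, 10, 8, 5, 1] end={s8} ∉↓L; 4/4 single-dels accept.
2 words, ⪯-incomp.

Antichain: [440, 040u].


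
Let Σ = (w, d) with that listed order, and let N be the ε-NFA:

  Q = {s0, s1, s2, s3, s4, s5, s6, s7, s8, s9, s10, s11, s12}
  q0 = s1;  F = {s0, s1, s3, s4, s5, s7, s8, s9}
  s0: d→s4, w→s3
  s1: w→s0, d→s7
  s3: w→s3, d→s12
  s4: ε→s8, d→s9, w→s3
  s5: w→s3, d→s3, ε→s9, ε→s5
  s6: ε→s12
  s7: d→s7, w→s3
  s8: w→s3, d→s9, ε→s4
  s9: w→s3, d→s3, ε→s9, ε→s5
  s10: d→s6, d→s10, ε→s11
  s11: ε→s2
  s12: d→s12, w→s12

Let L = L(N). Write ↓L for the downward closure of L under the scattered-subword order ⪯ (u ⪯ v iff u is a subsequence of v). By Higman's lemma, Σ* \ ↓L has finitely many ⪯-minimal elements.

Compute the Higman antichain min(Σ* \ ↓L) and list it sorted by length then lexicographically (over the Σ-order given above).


Antichain: [wwd, dwd, wdddd].

|Q|=13, |F|=8, |δ|=29 (9 ε).
min D↑ (7 st, q0=0, F={5}): 0:w→1,d→2 1:w→3,d→4 2:w→3,d→2 3:w→3,d→5 4:w→3,d→6 5:w→5,d→5 6:w→3,d→3 (ε-aug+det+¬).
'wwd': run [9, 7, 2, 1] end={s12} rej; 3/3 single-dels accept.
'dwd': |S_i|=[9, 7, 2, 1] end={s12} ∉↓L; 3/3 single-dels accept.
'wdddd': N↓-sim [9, 7, 6, 4, 2, 1] end={s12} ∉↓L; 5/5 del acc.
3 minimals (antichain).


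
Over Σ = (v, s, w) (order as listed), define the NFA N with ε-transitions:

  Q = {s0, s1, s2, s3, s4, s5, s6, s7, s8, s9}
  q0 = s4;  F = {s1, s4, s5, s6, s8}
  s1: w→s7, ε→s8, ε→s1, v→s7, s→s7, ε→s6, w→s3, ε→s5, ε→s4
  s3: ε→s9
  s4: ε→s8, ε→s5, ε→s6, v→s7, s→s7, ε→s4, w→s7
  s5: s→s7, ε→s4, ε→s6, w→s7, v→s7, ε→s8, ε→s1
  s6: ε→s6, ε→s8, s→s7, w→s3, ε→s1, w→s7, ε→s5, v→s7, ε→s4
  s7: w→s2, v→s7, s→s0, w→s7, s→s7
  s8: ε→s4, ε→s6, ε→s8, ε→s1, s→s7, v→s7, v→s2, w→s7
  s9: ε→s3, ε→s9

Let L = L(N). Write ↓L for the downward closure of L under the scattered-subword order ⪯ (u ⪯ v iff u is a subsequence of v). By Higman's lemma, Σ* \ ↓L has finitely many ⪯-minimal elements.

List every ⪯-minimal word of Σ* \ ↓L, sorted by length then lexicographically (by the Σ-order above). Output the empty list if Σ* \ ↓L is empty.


|Q|=10, |F|=5, |δ|=48 (25 ε).
min D↑ (2 st, q0=0, F={1}): 0:v→1,s→1,w→1 1:v→1,s→1,w→1 (ε-aug+det+¬).
'v': run [10, 3] end={s0,s2,s7} ∉↓L; 1/1 del acc.
's': run [10, 3] end={s0,s2,s7} rej; 1/1 deletions ∈↓L.
'w': N↓-sim [10, 5] end={s0,s2,s3,s7,s9} rej; 1/1 del acc.
3 obstructions.

Antichain: [v, s, w].


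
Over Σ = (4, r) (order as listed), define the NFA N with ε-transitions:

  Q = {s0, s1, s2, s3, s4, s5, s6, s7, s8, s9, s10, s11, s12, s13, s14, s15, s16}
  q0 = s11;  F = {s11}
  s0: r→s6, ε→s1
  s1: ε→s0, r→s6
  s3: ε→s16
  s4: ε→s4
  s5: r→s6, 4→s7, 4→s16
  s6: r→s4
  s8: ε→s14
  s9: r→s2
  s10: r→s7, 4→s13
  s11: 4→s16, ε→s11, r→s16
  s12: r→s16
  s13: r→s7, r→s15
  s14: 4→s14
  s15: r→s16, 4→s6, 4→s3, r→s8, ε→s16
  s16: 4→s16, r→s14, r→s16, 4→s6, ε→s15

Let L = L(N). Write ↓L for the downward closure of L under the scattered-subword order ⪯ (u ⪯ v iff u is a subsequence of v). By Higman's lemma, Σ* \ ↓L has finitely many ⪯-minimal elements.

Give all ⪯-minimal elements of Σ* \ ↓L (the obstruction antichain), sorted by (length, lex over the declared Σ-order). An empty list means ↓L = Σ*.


|Q|=17, |F|=1, |δ|=31 (8 ε).
min D↑ (2 st, q0=0, F={1}): 0:4→1,r→1 1:4→1,r→1 [Hopcroft].
'4': N↓-sim [8, 7] end={s14,s15,s16,s3,s4,s6,s8} rej; 1/1 deletions ∈↓L.
'r': run [8, 7] end={s14,s15,s16,s3,s4,s6,s8} ∉↓L; 1/1 deletions ∈↓L.
2 obstructions.

Antichain: [4, r].


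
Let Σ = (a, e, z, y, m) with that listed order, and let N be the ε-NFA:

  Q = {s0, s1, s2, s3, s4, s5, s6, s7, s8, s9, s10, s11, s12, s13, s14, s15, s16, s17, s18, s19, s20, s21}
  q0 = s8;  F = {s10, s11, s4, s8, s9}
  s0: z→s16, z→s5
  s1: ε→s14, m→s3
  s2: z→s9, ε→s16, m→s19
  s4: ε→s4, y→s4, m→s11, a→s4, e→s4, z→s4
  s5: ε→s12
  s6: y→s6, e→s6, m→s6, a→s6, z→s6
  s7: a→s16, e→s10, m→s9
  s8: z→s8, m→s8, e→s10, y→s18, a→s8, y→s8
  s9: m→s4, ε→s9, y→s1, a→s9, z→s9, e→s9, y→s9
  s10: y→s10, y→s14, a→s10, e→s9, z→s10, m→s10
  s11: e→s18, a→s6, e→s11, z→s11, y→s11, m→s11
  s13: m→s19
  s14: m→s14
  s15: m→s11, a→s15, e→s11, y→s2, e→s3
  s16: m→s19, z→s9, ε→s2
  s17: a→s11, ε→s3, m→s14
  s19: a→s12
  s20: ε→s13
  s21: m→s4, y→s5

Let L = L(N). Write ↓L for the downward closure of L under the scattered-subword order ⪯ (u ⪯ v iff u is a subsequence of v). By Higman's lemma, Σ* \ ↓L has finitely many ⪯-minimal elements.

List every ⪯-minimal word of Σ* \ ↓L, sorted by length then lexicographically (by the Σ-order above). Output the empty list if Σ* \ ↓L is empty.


|Q|=22, |F|=5, |δ|=64 (8 ε).
min D↑ (6 st, q0=0, F={5}): 0:a→0,e→1,z→0,y→0,m→0 1:a→1,e→2,z→1,y→1,m→1 2:a→2,e→2,z→2,y→2,m→3 3:a→3,e→3,z→3,y→3,m→4 4:a→5,e→4,z→4,y→4,m→4 5:a→5,e→5,z→5,y→5,m→5.
'eemma': run [10, 9, 8, 6, 4, 1] end={s6} — reject; 5/5 single-dels accept.
1 words, ⪯-incomp.

A = [eemma].


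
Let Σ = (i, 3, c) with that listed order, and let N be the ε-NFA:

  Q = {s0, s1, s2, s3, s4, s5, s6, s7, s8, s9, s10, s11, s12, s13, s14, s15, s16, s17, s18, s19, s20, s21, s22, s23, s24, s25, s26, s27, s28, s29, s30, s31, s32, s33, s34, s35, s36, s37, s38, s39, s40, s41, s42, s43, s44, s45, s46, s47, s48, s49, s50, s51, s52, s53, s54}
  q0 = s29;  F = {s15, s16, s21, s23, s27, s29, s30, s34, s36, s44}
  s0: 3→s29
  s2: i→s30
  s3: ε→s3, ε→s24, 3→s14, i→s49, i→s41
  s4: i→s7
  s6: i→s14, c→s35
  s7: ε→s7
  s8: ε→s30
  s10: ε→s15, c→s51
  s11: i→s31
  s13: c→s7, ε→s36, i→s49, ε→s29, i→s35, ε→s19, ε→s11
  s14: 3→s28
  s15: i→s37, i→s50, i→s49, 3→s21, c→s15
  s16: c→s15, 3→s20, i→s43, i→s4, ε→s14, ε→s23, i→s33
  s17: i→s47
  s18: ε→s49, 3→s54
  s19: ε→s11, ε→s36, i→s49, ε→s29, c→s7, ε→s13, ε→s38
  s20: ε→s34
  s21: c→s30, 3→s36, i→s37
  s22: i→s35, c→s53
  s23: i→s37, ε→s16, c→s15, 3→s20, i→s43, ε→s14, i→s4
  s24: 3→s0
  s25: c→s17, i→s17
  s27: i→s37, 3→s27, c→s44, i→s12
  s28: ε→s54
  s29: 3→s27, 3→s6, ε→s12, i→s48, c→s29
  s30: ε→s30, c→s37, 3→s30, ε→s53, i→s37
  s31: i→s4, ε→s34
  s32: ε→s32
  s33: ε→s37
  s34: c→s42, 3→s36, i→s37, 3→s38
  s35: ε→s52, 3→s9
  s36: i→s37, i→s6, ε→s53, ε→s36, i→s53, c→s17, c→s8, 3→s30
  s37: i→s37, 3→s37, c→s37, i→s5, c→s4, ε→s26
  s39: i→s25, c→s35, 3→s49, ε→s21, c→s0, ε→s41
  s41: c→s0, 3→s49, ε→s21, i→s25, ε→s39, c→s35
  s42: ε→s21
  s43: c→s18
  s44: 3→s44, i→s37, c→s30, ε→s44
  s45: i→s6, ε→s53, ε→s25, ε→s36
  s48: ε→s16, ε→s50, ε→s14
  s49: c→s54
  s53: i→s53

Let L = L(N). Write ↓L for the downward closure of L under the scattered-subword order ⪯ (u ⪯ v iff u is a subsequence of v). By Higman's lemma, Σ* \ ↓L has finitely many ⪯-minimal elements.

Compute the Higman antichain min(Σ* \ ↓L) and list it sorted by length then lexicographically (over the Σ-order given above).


|Q|=55, |F|=10, |δ|=127 (43 ε).
min D↑ (10 st, q0=0, F={3}): 0:i→1,3→2,c→0 1:i→3,3→4,c→5 2:i→3,3→2,c→6 3:i→3,3→3,c→3 4:i→3,3→7,c→8 5:i→3,3→8,c→5 6:i→3,3→6,c→9 7:i→3,3→9,c→9 8:i→3,3→7,c→9 9:i→3,3→9,c→3 [Hopcroft].
'ii': |S_i|=[36, 33, 19] end={s14,s18,s26,s28,s33,s35,s37,s4,s43,s47,s49,s5,…} ∉↓L; 2/2 del acc.
'3i': N↓-sim [36, 26, 15] end={s12,s14,s26,s28,s35,s37,s4,s47,s5,s52,s53,s54,…} — reject; 2/2 single-dels accept.
'3ccc': N↓-sim [36, 26, 21, 13, 5] end={s26,s37,s4,s5,s7} rej; 4/4 single-dels accept.
'i333c': |S_i|=[36, 33, 23, 19, 10, 5] end={s26,s37,s4,s5,s7} — reject; 5/5 del acc.
'i33cc': run [36, 33, 23, 19, 13, 5] end={s26,s37,s4,s5,s7} rej; 5/5 del acc.
'ic3cc': N↓-sim [36, 33, 24, 19, 13, 5] end={s26,s37,s4,s5,s7} rej; 5/5 single-dels accept.
6 obstructions.

min(Σ*\↓L) = [ii, 3i, 3ccc, i333c, i33cc, ic3cc].


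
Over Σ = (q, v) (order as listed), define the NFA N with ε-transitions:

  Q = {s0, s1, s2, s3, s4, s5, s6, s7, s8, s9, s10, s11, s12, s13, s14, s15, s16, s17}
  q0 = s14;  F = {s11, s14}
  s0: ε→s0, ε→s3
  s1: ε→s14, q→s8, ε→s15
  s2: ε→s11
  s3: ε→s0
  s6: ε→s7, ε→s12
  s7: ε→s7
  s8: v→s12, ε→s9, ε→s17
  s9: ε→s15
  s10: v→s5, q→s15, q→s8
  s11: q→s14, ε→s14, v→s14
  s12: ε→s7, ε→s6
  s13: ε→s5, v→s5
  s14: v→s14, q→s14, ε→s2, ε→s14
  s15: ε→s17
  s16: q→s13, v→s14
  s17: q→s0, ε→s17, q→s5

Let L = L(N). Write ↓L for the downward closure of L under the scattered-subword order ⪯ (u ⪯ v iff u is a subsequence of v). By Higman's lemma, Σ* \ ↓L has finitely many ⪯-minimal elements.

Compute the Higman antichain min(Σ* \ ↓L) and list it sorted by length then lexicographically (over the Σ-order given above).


|Q|=18, |F|=2, |δ|=34 (20 ε).
min D↑ (1 st, q0=0, F={}): 0:q→0,v→0 (ε-aug+det+¬).
L(D↑) = ∅ ⇒ ↓L = Σ*.

A = [].


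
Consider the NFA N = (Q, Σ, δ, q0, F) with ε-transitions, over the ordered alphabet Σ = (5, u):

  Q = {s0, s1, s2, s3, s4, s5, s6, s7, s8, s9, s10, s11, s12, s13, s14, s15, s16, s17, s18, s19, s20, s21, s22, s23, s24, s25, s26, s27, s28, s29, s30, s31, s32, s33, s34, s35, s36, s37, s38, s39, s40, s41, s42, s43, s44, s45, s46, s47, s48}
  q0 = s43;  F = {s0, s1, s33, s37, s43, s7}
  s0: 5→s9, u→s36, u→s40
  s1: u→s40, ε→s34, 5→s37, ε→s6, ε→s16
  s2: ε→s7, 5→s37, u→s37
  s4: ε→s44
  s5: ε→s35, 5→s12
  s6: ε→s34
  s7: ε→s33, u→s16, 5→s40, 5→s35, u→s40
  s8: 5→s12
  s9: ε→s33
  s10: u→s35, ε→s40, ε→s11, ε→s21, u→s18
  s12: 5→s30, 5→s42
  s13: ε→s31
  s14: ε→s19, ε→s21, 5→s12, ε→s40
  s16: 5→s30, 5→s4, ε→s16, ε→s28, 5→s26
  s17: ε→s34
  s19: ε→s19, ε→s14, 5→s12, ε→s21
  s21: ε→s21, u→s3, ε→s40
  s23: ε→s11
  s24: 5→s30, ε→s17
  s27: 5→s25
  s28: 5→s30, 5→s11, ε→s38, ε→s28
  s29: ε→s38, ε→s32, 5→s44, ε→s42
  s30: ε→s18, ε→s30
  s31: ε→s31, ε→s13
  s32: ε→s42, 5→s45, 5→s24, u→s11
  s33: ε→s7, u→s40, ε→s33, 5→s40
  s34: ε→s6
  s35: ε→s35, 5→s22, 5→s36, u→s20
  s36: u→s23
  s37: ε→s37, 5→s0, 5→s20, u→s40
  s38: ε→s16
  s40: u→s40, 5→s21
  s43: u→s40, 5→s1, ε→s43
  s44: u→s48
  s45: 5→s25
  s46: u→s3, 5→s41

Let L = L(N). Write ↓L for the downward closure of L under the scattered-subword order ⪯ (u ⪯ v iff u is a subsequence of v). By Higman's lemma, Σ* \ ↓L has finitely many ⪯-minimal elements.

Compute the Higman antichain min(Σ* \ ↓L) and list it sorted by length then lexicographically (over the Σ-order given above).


Antichain: [u, 55555].

|Q|=49, |F|=6, |δ|=91 (43 ε).
min D↑ (6 st, q0=0, F={2}): 0:5→1,u→2 1:5→3,u→2 2:5→2,u→2 3:5→4,u→2 4:5→5,u→2 5:5→2,u→2 (ε-aug+det+¬).
'u': |S_i|=[27, 16] end={s11,s16,s18,s20,s21,s23,s26,s28,s3,s30,s36,s38,…} — reject; 1/1 del acc.
'55555': |S_i|=[27, 26, 23, 22, 21, 15] end={s11,s18,s20,s21,s22,s23,s26,s3,s30,s35,s36,s4,…} ∉↓L; 5/5 deletions ∈↓L.
2 words, ⪯-incomp.


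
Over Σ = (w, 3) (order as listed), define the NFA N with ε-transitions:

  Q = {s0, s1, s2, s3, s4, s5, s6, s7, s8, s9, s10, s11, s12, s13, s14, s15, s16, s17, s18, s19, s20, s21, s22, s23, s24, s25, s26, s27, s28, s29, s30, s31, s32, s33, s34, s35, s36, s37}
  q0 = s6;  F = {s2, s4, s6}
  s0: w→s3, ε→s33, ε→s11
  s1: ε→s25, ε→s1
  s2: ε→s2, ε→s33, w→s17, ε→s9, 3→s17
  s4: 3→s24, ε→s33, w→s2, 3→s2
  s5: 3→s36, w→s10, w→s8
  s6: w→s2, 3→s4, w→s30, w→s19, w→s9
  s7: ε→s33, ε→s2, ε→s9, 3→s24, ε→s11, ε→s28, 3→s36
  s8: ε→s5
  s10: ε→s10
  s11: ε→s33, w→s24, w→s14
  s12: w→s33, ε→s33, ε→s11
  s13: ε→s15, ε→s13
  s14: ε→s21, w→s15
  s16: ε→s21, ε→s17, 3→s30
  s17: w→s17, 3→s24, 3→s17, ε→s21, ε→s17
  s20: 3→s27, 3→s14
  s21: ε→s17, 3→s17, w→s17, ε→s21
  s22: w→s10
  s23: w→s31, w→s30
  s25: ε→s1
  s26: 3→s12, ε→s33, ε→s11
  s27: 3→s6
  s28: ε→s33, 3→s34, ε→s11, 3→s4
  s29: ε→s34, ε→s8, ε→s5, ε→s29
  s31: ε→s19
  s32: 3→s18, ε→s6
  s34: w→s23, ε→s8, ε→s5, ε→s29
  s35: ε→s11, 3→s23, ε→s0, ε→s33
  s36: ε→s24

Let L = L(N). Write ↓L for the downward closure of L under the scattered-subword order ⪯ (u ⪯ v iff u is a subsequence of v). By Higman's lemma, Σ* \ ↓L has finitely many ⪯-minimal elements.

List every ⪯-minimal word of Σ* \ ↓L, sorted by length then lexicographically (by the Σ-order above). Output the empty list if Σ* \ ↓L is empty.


|Q|=38, |F|=3, |δ|=83 (45 ε).
min D↑ (4 st, q0=0, F={3}): 0:w→1,3→2 1:w→3,3→3 2:w→1,3→1 3:w→3,3→3.
'ww': N↓-sim [10, 8, 3] end={s17,s21,s24} rej; 2/2 single-dels accept.
'w3': |S_i|=[10, 8, 3] end={s17,s21,s24} rej; 2/2 del acc.
'33w': |S_i|=[10, 7, 6, 3] end={s17,s21,s24} — reject; 3/3 del acc.
'333': N↓-sim [10, 7, 6, 3] end={s17,s21,s24} rej; 3/3 del acc.
4 words, ⪯-incomp.

Antichain: [ww, w3, 33w, 333].
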